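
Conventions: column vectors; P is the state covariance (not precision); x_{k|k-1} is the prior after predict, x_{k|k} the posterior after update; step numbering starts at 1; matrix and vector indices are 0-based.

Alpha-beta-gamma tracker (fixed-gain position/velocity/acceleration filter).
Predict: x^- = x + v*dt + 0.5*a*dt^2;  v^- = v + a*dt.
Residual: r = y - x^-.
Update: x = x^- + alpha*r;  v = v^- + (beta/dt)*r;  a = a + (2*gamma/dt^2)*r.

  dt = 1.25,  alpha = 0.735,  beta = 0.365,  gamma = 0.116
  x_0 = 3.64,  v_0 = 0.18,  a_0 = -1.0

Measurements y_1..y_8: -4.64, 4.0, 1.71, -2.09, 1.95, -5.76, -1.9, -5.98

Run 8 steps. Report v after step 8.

step 1: x_pred=3.0838  r=-7.7237  x^+=-2.5932  v^+=-3.3253  a^+=-2.1468
step 2: x_pred=-8.4271  r=12.4271  x^+=0.7068  v^+=-2.3802  a^+=-0.3016
step 3: x_pred=-2.5040  r=4.2140  x^+=0.5933  v^+=-1.5267  a^+=0.3241
step 4: x_pred=-1.0620  r=-1.0280  x^+=-1.8176  v^+=-1.4218  a^+=0.1714
step 5: x_pred=-3.4610  r=5.4110  x^+=0.5161  v^+=0.3724  a^+=0.9748
step 6: x_pred=1.7432  r=-7.5032  x^+=-3.7717  v^+=-0.6000  a^+=-0.1392
step 7: x_pred=-4.6304  r=2.7304  x^+=-2.6236  v^+=0.0232  a^+=0.2662
step 8: x_pred=-2.3866  r=-3.5934  x^+=-5.0277  v^+=-0.6933  a^+=-0.2674

v_post = -0.6933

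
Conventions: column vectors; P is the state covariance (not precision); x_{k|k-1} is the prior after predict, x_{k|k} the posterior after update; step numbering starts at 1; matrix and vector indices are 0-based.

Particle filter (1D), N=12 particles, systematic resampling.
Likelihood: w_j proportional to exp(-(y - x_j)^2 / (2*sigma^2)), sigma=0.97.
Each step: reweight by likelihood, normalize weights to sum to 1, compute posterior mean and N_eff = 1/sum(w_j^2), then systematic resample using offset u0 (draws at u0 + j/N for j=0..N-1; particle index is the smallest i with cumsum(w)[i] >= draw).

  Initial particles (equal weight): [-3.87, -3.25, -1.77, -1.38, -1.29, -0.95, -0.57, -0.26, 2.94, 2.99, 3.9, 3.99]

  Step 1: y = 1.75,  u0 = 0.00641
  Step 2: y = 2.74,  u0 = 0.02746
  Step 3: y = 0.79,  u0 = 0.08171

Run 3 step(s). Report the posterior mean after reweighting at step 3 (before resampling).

post_mean = 2.9594

step 1: w=[0.0000, 0.0000, 0.0011, 0.0043, 0.0058, 0.0163, 0.0448, 0.0915, 0.3689, 0.3458, 0.0671, 0.0544]  mean=2.5175  Neff=3.6516  idx=[4, 7, 8, 8, 8, 8, 8, 9, 9, 9, 9, 10]
step 2: w=[0.0000, 0.0009, 0.1057, 0.1057, 0.1057, 0.1057, 0.1057, 0.1044, 0.1044, 0.1044, 0.1044, 0.0528]  mean=3.0086  Neff=9.7767  idx=[2, 3, 3, 4, 5, 6, 6, 7, 8, 9, 10, 10]
step 3: w=[0.0873, 0.0873, 0.0873, 0.0873, 0.0873, 0.0873, 0.0873, 0.0778, 0.0778, 0.0778, 0.0778, 0.0778]  mean=2.9594  Neff=11.9620  idx=[0, 1, 2, 3, 4, 5, 6, 7, 8, 9, 10, 11]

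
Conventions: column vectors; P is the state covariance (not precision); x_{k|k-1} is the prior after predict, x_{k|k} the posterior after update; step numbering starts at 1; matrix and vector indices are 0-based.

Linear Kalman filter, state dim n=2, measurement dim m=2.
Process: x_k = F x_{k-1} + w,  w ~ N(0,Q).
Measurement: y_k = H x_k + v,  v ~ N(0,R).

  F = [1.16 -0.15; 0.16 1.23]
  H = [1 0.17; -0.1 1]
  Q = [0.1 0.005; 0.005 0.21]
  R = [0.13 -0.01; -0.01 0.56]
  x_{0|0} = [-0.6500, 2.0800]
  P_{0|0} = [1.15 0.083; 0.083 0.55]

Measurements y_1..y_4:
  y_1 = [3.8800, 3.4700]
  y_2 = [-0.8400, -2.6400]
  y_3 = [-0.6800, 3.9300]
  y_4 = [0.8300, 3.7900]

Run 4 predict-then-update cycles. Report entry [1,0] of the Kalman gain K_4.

step 1: x^-=[-1.0660, 2.4544]  P^-=[1.6309 0.2334; 0.2334 1.1042]  S=[1.8722 0.2441; 0.2441 1.6338]  K=[0.9043 -0.0921; 0.1414 0.6404]  nu=[4.5288, 0.9090]  x^+=[2.9458, 3.6771]  P^+=[0.1266 -0.0479; -0.0479 0.3524]
step 2: x^-=[2.8655, 4.9942]  P^-=[0.2950 -0.1038; -0.1038 0.7276]  S=[0.4108 -0.0178; -0.0178 1.3113]  K=[0.6712 -0.0925; 0.0730 0.5638]  nu=[-4.5546, -7.3476]  x^+=[0.4880, 0.5196]  P^+=[0.0965 -0.0489; -0.0489 0.3101]
step 3: x^-=[0.4882, 0.7172]  P^-=[0.2538 -0.1029; -0.1029 0.6624]  S=[0.3680 -0.0239; -0.0239 1.2455]  K=[0.6363 -0.0908; 0.0616 0.5413]  nu=[-1.2901, 3.2617]  x^+=[-0.6288, 2.4031]  P^+=[0.0918 -0.0480; -0.0480 0.2977]
step 4: x^-=[-1.0899, 2.8552]  P^-=[0.2469 -0.1002; -0.1002 0.6438]  S=[0.3614 -0.0238; -0.0238 1.2263]  K=[0.6301 -0.0897; 0.0606 0.5343]  nu=[1.4345, 0.8259]  x^+=[-0.2600, 3.3834]  P^+=[0.0909 -0.0474; -0.0474 0.2939]

K[1,0] = 0.0606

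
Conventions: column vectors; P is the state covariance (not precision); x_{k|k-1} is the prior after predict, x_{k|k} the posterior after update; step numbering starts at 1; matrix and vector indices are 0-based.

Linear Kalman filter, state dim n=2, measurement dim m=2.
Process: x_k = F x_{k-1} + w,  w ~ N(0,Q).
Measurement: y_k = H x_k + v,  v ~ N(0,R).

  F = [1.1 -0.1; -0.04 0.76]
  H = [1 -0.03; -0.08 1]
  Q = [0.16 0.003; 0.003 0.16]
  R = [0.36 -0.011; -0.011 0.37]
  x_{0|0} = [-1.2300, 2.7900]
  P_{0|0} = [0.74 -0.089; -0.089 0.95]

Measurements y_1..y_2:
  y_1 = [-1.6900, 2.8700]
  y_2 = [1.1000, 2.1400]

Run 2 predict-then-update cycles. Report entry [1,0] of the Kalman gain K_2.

step 1: x^-=[-1.6320, 2.1696]  P^-=[1.0845 -0.1765; -0.1765 0.7153]  S=[1.4557 -0.2962; -0.2962 1.1205]  K=[0.7406 -0.0392; -0.0038 0.6500]  nu=[0.0071, 0.5698]  x^+=[-1.6491, 2.5400]  P^+=[0.2670 -0.0013; -0.0013 0.2404]
step 2: x^-=[-2.0680, 1.9963]  P^-=[0.4858 -0.0281; -0.0281 0.2994]  S=[0.8477 -0.0870; -0.0870 0.6770]  K=[0.5714 -0.0255; 0.0020 0.4458]  nu=[3.2279, -0.0218]  x^+=[-0.2230, 1.9931]  P^+=[0.2060 0.0008; 0.0008 0.1650]

K[1,0] = 0.0020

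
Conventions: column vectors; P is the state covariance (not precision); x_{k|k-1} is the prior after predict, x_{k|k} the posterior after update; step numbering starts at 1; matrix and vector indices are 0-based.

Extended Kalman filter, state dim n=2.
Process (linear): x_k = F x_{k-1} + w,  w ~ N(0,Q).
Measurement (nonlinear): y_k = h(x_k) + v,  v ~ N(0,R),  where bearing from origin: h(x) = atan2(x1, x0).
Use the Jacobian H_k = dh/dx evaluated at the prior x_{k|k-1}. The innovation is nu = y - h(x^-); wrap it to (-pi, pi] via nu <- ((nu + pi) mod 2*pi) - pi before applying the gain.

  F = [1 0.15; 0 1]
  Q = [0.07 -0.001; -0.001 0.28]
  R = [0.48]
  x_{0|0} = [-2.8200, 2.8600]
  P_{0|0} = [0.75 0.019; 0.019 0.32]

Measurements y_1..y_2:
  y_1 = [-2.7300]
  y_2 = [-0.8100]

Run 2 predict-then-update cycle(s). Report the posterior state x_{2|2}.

x_post = [-1.3264, 3.6409]

step 1: x^-=[-2.3910, 2.8600]  P^-=[0.8329 0.0660; 0.0660 0.6000]  H_jac=[-0.2058 -0.1721]  S=[0.5377]  K=[-0.3399; -0.2172]  nu=[1.2861]  x^+=[-2.8281, 2.5806]  P^+=[0.7708 0.0263; 0.0263 0.5746]
step 2: x^-=[-2.4411, 2.5806]  P^-=[0.8616 0.1115; 0.1115 0.8546]  H_jac=[-0.2045 -0.1935]  S=[0.5568]  K=[-0.3552; -0.3379]  nu=[-3.1384]  x^+=[-1.3264, 3.6409]  P^+=[0.7913 0.0447; 0.0447 0.7911]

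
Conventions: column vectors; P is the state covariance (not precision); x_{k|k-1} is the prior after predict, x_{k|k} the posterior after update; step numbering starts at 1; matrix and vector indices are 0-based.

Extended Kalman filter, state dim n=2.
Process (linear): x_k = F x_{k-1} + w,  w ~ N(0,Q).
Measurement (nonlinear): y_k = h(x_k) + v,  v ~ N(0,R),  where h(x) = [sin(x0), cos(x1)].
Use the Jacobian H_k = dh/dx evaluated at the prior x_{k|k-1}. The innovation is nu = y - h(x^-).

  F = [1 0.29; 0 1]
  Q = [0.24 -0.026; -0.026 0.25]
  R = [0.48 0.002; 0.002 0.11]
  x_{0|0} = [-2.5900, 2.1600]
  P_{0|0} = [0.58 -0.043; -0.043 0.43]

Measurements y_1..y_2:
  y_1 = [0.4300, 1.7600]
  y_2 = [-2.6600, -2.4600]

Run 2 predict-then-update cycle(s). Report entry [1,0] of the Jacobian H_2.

step 1: x^-=[-1.9636, 2.1600]  P^-=[0.8312 0.0557; 0.0557 0.6800]  H_jac=[-0.3828 0.0000; 0.0000 -0.8314]  S=[0.6018 0.0197; 0.0197 0.5800]  K=[-0.5267 -0.0619; -0.0035 -0.9746]  nu=[1.3538, 2.3157]  x^+=[-2.8201, -0.1016]  P^+=[0.6608 0.0095; 0.0095 0.1290]
step 2: x^-=[-2.8495, -0.1016]  P^-=[0.9171 0.0209; 0.0209 0.3790]  H_jac=[-0.9576 0.0000; 0.0000 0.1014]  S=[1.3211 -0.0000; -0.0000 0.1139]  K=[-0.6648 0.0184; -0.0151 0.3373]  nu=[-2.3720, -3.4548]  x^+=[-1.3362, -1.2311]  P^+=[0.3332 0.0069; 0.0069 0.3657]

H_jac[1,0] = 0.0000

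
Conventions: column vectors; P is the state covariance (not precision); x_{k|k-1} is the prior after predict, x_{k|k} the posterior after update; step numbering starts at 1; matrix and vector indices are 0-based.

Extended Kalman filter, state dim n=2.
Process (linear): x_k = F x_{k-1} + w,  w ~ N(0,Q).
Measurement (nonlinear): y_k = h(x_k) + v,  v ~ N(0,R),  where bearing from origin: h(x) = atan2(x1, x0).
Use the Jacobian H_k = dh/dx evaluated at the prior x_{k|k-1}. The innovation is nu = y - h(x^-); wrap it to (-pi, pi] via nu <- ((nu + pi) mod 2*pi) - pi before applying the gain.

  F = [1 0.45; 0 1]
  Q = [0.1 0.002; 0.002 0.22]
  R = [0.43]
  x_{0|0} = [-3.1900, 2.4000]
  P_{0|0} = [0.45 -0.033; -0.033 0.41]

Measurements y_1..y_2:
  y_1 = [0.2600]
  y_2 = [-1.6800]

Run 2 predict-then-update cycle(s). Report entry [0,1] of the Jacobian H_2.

step 1: x^-=[-2.1100, 2.4000]  P^-=[0.6033 0.1535; 0.1535 0.6300]  H_jac=[-0.2350 -0.2066]  S=[0.5051]  K=[-0.3435; -0.3291]  nu=[-2.0320]  x^+=[-1.4120, 3.0688]  P^+=[0.5437 0.0964; 0.0964 0.5753]
step 2: x^-=[-0.0311, 3.0688]  P^-=[0.8470 0.3573; 0.3573 0.7953]  H_jac=[-0.3258 -0.0033]  S=[0.5207]  K=[-0.5323; -0.2286]  nu=[3.0223]  x^+=[-1.6398, 2.3778]  P^+=[0.6995 0.2939; 0.2939 0.7681]

H_jac[0,1] = -0.0033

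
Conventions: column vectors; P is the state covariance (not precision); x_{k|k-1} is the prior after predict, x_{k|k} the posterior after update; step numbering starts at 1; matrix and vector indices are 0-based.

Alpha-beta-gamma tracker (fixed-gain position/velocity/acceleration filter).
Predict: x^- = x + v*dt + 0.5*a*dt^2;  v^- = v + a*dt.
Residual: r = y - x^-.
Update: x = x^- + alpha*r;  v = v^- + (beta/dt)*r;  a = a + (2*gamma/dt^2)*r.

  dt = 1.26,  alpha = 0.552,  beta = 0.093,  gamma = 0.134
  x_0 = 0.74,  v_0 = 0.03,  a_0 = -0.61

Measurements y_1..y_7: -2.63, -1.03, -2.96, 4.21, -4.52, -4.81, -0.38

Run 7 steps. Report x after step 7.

step 1: x_pred=0.2936  r=-2.9236  x^+=-1.3202  v^+=-0.9544  a^+=-1.1035
step 2: x_pred=-3.3987  r=2.3687  x^+=-2.0912  v^+=-2.1700  a^+=-0.7037
step 3: x_pred=-5.3840  r=2.4240  x^+=-4.0459  v^+=-2.8777  a^+=-0.2945
step 4: x_pred=-7.9056  r=12.1156  x^+=-1.2178  v^+=-2.3545  a^+=1.7507
step 5: x_pred=-2.7947  r=-1.7253  x^+=-3.7471  v^+=-0.2759  a^+=1.4595
step 6: x_pred=-2.9362  r=-1.8738  x^+=-3.9705  v^+=1.4247  a^+=1.1432
step 7: x_pred=-1.2679  r=0.8879  x^+=-0.7778  v^+=2.9307  a^+=1.2931

x_post = -0.7778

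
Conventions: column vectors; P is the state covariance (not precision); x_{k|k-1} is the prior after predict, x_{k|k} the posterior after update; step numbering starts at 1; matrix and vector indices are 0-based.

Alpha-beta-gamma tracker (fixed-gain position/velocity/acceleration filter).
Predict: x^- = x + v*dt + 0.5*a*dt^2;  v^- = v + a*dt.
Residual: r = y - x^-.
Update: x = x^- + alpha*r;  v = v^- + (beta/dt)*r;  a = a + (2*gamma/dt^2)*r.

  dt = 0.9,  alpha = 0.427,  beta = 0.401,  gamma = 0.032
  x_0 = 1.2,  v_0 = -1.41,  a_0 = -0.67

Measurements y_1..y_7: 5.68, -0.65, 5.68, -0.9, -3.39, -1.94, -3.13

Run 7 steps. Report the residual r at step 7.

resid = 2.6966

step 1: x_pred=-0.3403  r=6.0203  x^+=2.2303  v^+=0.6694  a^+=-0.1943
step 2: x_pred=2.7541  r=-3.4041  x^+=1.3005  v^+=-1.0222  a^+=-0.4633
step 3: x_pred=0.1929  r=5.4871  x^+=2.5359  v^+=1.0056  a^+=-0.0297
step 4: x_pred=3.4289  r=-4.3289  x^+=1.5805  v^+=-0.9499  a^+=-0.3718
step 5: x_pred=0.5750  r=-3.9650  x^+=-1.1181  v^+=-3.0511  a^+=-0.6851
step 6: x_pred=-4.1415  r=2.2015  x^+=-3.2015  v^+=-2.6868  a^+=-0.5111
step 7: x_pred=-5.8266  r=2.6966  x^+=-4.6751  v^+=-1.9453  a^+=-0.2980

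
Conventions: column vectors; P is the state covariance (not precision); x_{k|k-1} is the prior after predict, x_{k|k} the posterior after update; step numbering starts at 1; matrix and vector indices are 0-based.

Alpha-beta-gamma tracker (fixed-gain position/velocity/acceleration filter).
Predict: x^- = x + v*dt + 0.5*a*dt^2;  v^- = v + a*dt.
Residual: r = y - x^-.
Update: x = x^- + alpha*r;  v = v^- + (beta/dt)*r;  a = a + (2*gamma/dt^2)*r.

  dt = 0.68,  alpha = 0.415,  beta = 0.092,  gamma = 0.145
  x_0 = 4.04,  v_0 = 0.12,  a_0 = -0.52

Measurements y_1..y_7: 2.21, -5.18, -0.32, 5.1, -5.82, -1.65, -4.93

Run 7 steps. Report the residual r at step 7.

resid = -0.6807

step 1: x_pred=4.0014  r=-1.7914  x^+=3.2580  v^+=-0.4760  a^+=-1.6435
step 2: x_pred=2.5543  r=-7.7343  x^+=-0.6554  v^+=-2.6399  a^+=-6.4942
step 3: x_pred=-3.9520  r=3.6320  x^+=-2.4447  v^+=-6.5646  a^+=-4.2163
step 4: x_pred=-7.8835  r=12.9835  x^+=-2.4953  v^+=-7.6751  a^+=3.9264
step 5: x_pred=-6.8066  r=0.9866  x^+=-6.3971  v^+=-4.8716  a^+=4.5452
step 6: x_pred=-8.6590  r=7.0090  x^+=-5.7503  v^+=-0.8326  a^+=8.9410
step 7: x_pred=-4.2493  r=-0.6807  x^+=-4.5318  v^+=5.1552  a^+=8.5141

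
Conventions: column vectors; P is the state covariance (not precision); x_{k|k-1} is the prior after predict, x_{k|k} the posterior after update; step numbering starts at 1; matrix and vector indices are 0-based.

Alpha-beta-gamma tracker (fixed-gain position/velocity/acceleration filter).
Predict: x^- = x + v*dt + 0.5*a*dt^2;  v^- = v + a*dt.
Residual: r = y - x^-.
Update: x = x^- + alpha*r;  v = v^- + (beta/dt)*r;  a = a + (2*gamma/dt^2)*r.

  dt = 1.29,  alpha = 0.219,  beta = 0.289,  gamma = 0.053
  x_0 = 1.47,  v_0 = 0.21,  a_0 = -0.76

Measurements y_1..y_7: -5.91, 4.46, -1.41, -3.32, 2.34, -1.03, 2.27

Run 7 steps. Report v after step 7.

v_post = 3.8271

step 1: x_pred=1.1085  r=-7.0185  x^+=-0.4285  v^+=-2.3428  a^+=-1.2071
step 2: x_pred=-4.4550  r=8.9150  x^+=-2.5026  v^+=-1.9026  a^+=-0.6392
step 3: x_pred=-5.4889  r=4.0789  x^+=-4.5956  v^+=-1.8134  a^+=-0.3794
step 4: x_pred=-7.2506  r=3.9306  x^+=-6.3898  v^+=-1.4222  a^+=-0.1290
step 5: x_pred=-8.3318  r=10.6718  x^+=-5.9947  v^+=0.8022  a^+=0.5508
step 6: x_pred=-4.5016  r=3.4716  x^+=-3.7413  v^+=2.2904  a^+=0.7719
step 7: x_pred=-0.1445  r=2.4145  x^+=0.3843  v^+=3.8271  a^+=0.9257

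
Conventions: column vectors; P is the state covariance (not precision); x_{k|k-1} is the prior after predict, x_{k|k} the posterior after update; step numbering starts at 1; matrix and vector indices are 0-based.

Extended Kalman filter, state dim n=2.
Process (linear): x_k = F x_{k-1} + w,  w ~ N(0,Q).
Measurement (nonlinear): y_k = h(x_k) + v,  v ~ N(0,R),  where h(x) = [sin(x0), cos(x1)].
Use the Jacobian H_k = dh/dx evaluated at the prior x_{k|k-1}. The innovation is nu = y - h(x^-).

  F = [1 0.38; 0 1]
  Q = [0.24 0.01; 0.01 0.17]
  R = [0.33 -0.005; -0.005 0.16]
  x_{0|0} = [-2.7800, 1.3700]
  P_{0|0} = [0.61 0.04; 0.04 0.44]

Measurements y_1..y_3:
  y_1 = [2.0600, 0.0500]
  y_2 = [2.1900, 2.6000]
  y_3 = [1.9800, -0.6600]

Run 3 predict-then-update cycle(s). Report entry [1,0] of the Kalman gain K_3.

step 1: x^-=[-2.2594, 1.3700]  P^-=[0.9439 0.2172; 0.2172 0.6100]  H_jac=[-0.6355 0.0000; 0.0000 -0.9799]  S=[0.7112 0.1302; 0.1302 0.7457]  K=[-0.8173 -0.1427; -0.0488 -0.7930]  nu=[2.8321, -0.1494]  x^+=[-4.5528, 1.3502]  P^+=[0.4233 0.0191; 0.0191 0.1292]
step 2: x^-=[-4.0398, 1.3502]  P^-=[0.6965 0.0782; 0.0782 0.2992]  H_jac=[-0.6230 0.0000; 0.0000 -0.9758]  S=[0.6004 0.0426; 0.0426 0.4449]  K=[-0.7155 -0.1031; -0.0349 -0.6529]  nu=[1.4078, 2.3812]  x^+=[-5.2926, -0.2537]  P^+=[0.3781 0.0132; 0.0132 0.1069]
step 3: x^-=[-5.3890, -0.2537]  P^-=[0.6436 0.0639; 0.0639 0.2769]  H_jac=[0.6262 0.0000; 0.0000 0.2510]  S=[0.5824 0.0050; 0.0050 0.1774]  K=[0.6914 0.0707; 0.0653 0.3898]  nu=[1.2003, -1.6280]  x^+=[-4.6742, -0.8099]  P^+=[0.3638 0.0313; 0.0313 0.2472]

K[1,0] = 0.0653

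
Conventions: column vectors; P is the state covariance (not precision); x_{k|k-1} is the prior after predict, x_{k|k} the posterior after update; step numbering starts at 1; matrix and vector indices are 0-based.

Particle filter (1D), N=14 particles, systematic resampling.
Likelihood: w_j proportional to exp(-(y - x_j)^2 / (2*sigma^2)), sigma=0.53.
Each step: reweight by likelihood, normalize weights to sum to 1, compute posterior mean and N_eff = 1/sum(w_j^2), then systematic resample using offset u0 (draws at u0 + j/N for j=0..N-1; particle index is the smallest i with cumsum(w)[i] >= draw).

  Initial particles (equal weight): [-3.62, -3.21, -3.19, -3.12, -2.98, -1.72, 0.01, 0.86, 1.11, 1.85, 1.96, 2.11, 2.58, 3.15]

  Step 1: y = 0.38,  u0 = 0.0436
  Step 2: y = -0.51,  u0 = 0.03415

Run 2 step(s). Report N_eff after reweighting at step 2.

N_eff = 6.6632

step 1: w=[0.0000, 0.0000, 0.0000, 0.0000, 0.0000, 0.0002, 0.4184, 0.3543, 0.2068, 0.0114, 0.0063, 0.0026, 0.0001, 0.0000]  mean=0.5771  Neff=2.9113  idx=[6, 6, 6, 6, 6, 6, 7, 7, 7, 7, 7, 8, 8, 8]
step 2: w=[0.1579, 0.1579, 0.1579, 0.1579, 0.1579, 0.1579, 0.0090, 0.0090, 0.0090, 0.0090, 0.0090, 0.0024, 0.0024, 0.0024]  mean=0.0563  Neff=6.6632  idx=[0, 0, 1, 1, 2, 2, 2, 3, 3, 4, 4, 5, 5, 7]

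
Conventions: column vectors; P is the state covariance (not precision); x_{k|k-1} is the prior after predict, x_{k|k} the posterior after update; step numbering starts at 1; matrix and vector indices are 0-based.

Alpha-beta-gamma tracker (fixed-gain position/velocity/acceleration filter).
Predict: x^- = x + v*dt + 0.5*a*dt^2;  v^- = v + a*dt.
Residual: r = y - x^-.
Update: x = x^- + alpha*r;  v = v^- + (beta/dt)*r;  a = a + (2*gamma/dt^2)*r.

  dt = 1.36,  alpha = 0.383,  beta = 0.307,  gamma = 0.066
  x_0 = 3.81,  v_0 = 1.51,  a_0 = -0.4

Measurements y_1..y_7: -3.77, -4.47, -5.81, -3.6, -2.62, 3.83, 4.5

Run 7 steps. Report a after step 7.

a_post = 2.0679

step 1: x_pred=5.4937  r=-9.2637  x^+=1.9457  v^+=-1.1251  a^+=-1.0611
step 2: x_pred=-0.5658  r=-3.9042  x^+=-2.0611  v^+=-3.4496  a^+=-1.3397
step 3: x_pred=-7.9915  r=2.1815  x^+=-7.1560  v^+=-4.7792  a^+=-1.1841
step 4: x_pred=-14.7507  r=11.1507  x^+=-10.4800  v^+=-3.8724  a^+=-0.3883
step 5: x_pred=-16.1055  r=13.4855  x^+=-10.9406  v^+=-1.3563  a^+=0.5741
step 6: x_pred=-12.2541  r=16.0841  x^+=-6.0939  v^+=3.0553  a^+=1.7220
step 7: x_pred=-0.3461  r=4.8461  x^+=1.5099  v^+=6.4912  a^+=2.0679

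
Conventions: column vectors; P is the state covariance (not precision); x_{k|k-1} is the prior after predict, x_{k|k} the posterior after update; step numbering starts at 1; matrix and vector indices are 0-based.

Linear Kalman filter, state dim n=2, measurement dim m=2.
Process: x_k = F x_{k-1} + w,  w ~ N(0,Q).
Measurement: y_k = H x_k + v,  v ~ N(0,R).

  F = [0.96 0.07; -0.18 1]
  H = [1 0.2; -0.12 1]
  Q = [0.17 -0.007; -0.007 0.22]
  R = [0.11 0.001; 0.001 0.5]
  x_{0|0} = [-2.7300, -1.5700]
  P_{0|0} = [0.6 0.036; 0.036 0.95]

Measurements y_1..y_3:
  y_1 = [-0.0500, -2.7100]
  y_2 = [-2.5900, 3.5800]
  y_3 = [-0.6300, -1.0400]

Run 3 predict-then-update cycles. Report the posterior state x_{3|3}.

step 1: x^-=[-2.7307, -1.0786]  P^-=[0.7325 -0.0101; -0.0101 1.1765]  S=[0.8855 0.1386; 0.1386 1.6894]  K=[0.8448 -0.1273; 0.1472 0.6850]  nu=[2.8964, -1.9591]  x^+=[-0.0344, -1.9944]  P^+=[0.1029 -0.0504; -0.0504 0.3366]
step 2: x^-=[-0.1726, -1.9882]  P^-=[0.2597 -0.0490; -0.0490 0.5781]  S=[0.3732 0.0376; 0.0376 1.0936]  K=[0.6793 -0.0967; 0.1251 0.5297]  nu=[-2.0197, 5.5475]  x^+=[-2.0810, 0.6976]  P^+=[0.0822 -0.0378; -0.0378 0.2604]
step 3: x^-=[-1.9489, 1.0722]  P^-=[0.2419 -0.0388; -0.0388 0.4967]  S=[0.3563 0.0335; 0.0335 1.0095]  K=[0.6657 -0.0892; 0.1237 0.4925]  nu=[1.1045, -2.3461]  x^+=[-1.0044, 0.0533]  P^+=[0.0800 -0.0344; -0.0344 0.2423]

x_post = [-1.0044, 0.0533]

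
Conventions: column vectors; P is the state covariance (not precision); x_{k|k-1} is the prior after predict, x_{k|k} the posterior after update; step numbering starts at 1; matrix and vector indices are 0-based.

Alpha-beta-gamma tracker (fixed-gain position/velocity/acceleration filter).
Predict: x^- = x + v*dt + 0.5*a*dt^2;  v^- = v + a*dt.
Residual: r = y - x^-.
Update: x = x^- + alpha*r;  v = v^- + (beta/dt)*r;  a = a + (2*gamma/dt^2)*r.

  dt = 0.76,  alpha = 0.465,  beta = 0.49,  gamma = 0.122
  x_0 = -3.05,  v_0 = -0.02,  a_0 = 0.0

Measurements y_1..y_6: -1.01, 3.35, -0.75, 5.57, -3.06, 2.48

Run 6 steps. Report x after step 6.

x_post = 0.6410

step 1: x_pred=-3.0652  r=2.0552  x^+=-2.1095  v^+=1.3051  a^+=0.8682
step 2: x_pred=-0.8669  r=4.2169  x^+=1.0939  v^+=4.6837  a^+=2.6496
step 3: x_pred=5.4188  r=-6.1688  x^+=2.5503  v^+=2.7202  a^+=0.0437
step 4: x_pred=4.6302  r=0.9398  x^+=5.0672  v^+=3.3593  a^+=0.4407
step 5: x_pred=7.7475  r=-10.8075  x^+=2.7220  v^+=-3.2738  a^+=-4.1248
step 6: x_pred=-0.9573  r=3.4373  x^+=0.6410  v^+=-4.1925  a^+=-2.6728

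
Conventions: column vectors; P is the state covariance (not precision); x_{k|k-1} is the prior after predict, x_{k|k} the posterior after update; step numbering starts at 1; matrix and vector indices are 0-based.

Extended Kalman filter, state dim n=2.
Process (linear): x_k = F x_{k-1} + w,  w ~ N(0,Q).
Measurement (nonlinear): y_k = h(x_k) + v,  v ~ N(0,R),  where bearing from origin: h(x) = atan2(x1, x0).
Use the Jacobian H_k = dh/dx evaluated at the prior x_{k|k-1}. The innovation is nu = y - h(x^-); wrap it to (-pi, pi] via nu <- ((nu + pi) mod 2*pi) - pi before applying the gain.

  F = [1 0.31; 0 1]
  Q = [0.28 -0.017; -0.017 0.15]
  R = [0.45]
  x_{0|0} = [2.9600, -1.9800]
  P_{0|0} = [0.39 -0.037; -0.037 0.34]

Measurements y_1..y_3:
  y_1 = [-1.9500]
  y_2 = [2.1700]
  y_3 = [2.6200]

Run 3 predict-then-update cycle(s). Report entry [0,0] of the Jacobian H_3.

step 1: x^-=[2.3462, -1.9800]  P^-=[0.6797 0.0514; 0.0514 0.4900]  H_jac=[0.2101 0.2489]  S=[0.5157]  K=[0.3017; 0.2574]  nu=[-1.2490]  x^+=[1.9694, -2.3016]  P^+=[0.6328 0.0113; 0.0113 0.4558]
step 2: x^-=[1.2559, -2.3016]  P^-=[0.9636 0.1356; 0.1356 0.6058]  H_jac=[0.3348 0.1827]  S=[0.5948]  K=[0.5840; 0.2624]  nu=[-3.0419]  x^+=[-0.5207, -3.0998]  P^+=[0.7607 0.0445; 0.0445 0.5649]
step 3: x^-=[-1.4816, -3.0998]  P^-=[1.1226 0.2026; 0.2026 0.7149]  H_jac=[0.2626 -0.1255]  S=[0.5253]  K=[0.5128; -0.0695]  nu=[-1.6465]  x^+=[-2.3259, -2.9853]  P^+=[0.9845 0.2213; 0.2213 0.7123]

H_jac[0,0] = 0.2626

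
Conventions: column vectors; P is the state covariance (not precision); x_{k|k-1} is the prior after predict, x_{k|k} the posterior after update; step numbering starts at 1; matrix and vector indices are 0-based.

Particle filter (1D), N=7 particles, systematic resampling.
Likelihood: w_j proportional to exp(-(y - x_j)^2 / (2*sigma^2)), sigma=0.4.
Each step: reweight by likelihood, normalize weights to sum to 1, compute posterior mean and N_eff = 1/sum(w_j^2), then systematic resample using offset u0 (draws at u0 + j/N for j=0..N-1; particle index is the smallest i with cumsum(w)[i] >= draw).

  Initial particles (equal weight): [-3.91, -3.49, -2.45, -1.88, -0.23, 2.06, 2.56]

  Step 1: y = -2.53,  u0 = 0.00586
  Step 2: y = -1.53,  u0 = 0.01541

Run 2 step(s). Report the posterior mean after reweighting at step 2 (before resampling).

post_mean = -2.0752

step 1: w=[0.0020, 0.0430, 0.7505, 0.2045, 0.0000, 0.0000, 0.0000]  mean=-2.3811  Neff=1.6475  idx=[1, 2, 2, 2, 2, 2, 3]
step 2: w=[0.0000, 0.0685, 0.0685, 0.0685, 0.0685, 0.0685, 0.6576]  mean=-2.0752  Neff=2.1934  idx=[1, 3, 5, 6, 6, 6, 6]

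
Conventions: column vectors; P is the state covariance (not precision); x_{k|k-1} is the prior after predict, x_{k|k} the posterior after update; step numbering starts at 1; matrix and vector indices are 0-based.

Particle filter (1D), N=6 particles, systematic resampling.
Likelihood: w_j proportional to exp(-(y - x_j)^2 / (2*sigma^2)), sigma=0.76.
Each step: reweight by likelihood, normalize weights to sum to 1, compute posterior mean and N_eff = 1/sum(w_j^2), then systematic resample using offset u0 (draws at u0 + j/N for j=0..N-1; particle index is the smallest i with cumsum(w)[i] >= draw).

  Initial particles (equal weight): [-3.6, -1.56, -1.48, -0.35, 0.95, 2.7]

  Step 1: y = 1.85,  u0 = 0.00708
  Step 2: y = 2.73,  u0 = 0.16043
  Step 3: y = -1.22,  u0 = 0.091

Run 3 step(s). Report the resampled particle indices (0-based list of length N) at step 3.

step 1: w=[0.0000, 0.0000, 0.0001, 0.0145, 0.4741, 0.5114]  mean=1.8258  Neff=2.0558  idx=[3, 4, 4, 5, 5, 5]
step 2: w=[0.0001, 0.0206, 0.0206, 0.3196, 0.3196, 0.3196]  mean=2.6277  Neff=3.2549  idx=[3, 3, 4, 4, 5, 5]
step 3: w=[0.1667, 0.1667, 0.1667, 0.1667, 0.1667, 0.1667]  mean=2.7000  Neff=6.0000  idx=[0, 1, 2, 3, 4, 5]

resampled_idx = [0, 1, 2, 3, 4, 5]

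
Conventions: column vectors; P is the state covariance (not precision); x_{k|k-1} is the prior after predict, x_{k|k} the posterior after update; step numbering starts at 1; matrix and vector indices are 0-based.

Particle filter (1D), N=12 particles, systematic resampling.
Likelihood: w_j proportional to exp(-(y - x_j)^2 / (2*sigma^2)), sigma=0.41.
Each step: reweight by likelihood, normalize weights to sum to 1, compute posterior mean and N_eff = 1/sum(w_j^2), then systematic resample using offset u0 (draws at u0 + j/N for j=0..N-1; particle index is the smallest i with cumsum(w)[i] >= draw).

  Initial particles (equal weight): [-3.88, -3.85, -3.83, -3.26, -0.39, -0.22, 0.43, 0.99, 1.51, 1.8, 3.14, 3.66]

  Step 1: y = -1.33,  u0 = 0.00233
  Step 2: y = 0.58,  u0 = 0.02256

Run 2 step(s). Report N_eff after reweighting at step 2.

N_eff = 9.9027

step 1: w=[0.0000, 0.0000, 0.0000, 0.0002, 0.7373, 0.2615, 0.0010, 0.0000, 0.0000, 0.0000, 0.0000, 0.0000]  mean=-0.3452  Neff=1.6339  idx=[4, 4, 4, 4, 4, 4, 4, 4, 4, 5, 5, 5]
step 2: w=[0.0612, 0.0612, 0.0612, 0.0612, 0.0612, 0.0612, 0.0612, 0.0612, 0.0612, 0.1498, 0.1498, 0.1498]  mean=-0.3136  Neff=9.9027  idx=[0, 1, 3, 4, 5, 7, 8, 9, 9, 10, 11, 11]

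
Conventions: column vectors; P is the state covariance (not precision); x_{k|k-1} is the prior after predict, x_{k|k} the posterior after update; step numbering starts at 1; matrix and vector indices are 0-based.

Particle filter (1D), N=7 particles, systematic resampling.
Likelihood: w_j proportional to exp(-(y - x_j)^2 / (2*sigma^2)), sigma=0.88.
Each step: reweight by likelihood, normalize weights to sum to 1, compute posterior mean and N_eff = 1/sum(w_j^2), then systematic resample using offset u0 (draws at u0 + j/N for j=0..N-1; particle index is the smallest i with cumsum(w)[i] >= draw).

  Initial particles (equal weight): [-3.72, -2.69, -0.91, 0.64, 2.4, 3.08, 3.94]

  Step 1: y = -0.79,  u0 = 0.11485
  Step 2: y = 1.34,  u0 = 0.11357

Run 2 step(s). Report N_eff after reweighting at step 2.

step 1: w=[0.0029, 0.0715, 0.7283, 0.1963, 0.0010, 0.0000, 0.0000]  mean=-0.7374  Neff=1.7420  idx=[2, 2, 2, 2, 2, 3, 3]
step 2: w=[0.0231, 0.0231, 0.0231, 0.0231, 0.0231, 0.4423, 0.4423]  mean=0.4610  Neff=2.5390  idx=[4, 5, 5, 5, 6, 6, 6]

N_eff = 2.5390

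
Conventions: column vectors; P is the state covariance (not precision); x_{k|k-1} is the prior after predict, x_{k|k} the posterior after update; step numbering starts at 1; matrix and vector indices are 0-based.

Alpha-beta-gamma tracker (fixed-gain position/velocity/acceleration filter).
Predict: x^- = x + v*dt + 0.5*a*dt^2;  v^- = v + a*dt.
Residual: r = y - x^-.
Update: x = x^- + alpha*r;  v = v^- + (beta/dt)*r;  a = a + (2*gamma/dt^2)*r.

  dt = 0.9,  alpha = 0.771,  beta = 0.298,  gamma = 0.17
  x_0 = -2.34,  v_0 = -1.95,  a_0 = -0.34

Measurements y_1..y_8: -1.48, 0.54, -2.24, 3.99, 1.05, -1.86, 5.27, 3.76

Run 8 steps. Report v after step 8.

v_post = -0.7912

step 1: x_pred=-4.2327  r=2.7527  x^+=-2.1104  v^+=-1.3446  a^+=0.8155
step 2: x_pred=-2.9902  r=3.5302  x^+=-0.2684  v^+=0.5582  a^+=2.2973
step 3: x_pred=1.1644  r=-3.4044  x^+=-1.4604  v^+=1.4986  a^+=0.8683
step 4: x_pred=0.2400  r=3.7500  x^+=3.1312  v^+=3.5217  a^+=2.4424
step 5: x_pred=7.2899  r=-6.2399  x^+=2.4789  v^+=3.6537  a^+=-0.1769
step 6: x_pred=5.6956  r=-7.5556  x^+=-0.1298  v^+=0.9928  a^+=-3.3484
step 7: x_pred=-0.5924  r=5.8624  x^+=3.9275  v^+=-0.0797  a^+=-0.8876
step 8: x_pred=3.4963  r=0.2637  x^+=3.6996  v^+=-0.7912  a^+=-0.7769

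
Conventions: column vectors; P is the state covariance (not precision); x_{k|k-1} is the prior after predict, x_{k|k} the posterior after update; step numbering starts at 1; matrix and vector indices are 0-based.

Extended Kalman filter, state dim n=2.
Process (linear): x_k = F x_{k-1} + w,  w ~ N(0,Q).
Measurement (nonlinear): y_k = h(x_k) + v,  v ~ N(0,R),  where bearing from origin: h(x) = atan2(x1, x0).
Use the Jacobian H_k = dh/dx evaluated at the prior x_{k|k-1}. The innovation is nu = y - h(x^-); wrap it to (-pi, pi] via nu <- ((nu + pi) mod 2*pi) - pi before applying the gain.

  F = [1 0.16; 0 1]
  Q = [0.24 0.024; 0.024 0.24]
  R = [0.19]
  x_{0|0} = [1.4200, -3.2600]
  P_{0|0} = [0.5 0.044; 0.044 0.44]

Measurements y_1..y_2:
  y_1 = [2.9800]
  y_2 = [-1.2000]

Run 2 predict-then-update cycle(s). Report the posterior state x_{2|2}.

x_post = [-0.9429, -4.0703]

step 1: x^-=[0.8984, -3.2600]  P^-=[0.7653 0.1384; 0.1384 0.6800]  H_jac=[0.2851 0.0786]  S=[0.2626]  K=[0.8723; 0.3537]  nu=[-2.0013]  x^+=[-0.8473, -3.9679]  P^+=[0.5655 0.0574; 0.0574 0.6471]
step 2: x^-=[-1.4822, -3.9679]  P^-=[0.8405 0.1849; 0.1849 0.8871]  H_jac=[0.2212 -0.0826]  S=[0.2304]  K=[0.7404; -0.1406]  nu=[0.7283]  x^+=[-0.9429, -4.0703]  P^+=[0.7141 0.2089; 0.2089 0.8826]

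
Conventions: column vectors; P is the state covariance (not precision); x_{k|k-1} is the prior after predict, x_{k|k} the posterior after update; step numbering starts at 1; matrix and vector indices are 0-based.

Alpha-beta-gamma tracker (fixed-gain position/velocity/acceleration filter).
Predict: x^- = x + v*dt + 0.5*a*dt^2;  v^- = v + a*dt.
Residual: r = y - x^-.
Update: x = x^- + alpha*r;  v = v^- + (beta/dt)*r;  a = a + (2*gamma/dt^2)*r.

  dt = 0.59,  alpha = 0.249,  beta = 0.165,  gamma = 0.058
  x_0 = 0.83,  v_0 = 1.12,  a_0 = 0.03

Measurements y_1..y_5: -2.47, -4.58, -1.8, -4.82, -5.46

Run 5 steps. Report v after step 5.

v_post = -5.7659

step 1: x_pred=1.4960  r=-3.9660  x^+=0.5085  v^+=0.0286  a^+=-1.2916
step 2: x_pred=0.3005  r=-4.8805  x^+=-0.9147  v^+=-2.0984  a^+=-2.9180
step 3: x_pred=-2.6607  r=0.8607  x^+=-2.4464  v^+=-3.5793  a^+=-2.6312
step 4: x_pred=-5.0161  r=0.1961  x^+=-4.9673  v^+=-5.0769  a^+=-2.5658
step 5: x_pred=-8.4092  r=2.9492  x^+=-7.6749  v^+=-5.7659  a^+=-1.5831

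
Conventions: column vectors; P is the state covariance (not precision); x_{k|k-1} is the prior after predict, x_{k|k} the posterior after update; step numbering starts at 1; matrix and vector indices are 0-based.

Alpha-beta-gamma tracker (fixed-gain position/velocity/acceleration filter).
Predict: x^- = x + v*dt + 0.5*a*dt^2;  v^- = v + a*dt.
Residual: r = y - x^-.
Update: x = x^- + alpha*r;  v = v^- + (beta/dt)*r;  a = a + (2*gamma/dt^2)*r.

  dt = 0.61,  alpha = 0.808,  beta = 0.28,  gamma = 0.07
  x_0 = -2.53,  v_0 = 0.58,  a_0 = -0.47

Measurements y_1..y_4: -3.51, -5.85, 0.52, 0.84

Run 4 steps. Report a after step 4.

a_post = 1.4950

step 1: x_pred=-2.2636  r=-1.2464  x^+=-3.2707  v^+=-0.2788  a^+=-0.9389
step 2: x_pred=-3.6155  r=-2.2345  x^+=-5.4210  v^+=-1.8772  a^+=-1.7797
step 3: x_pred=-6.8972  r=7.4172  x^+=-0.9041  v^+=0.4418  a^+=1.0110
step 4: x_pred=-0.4465  r=1.2865  x^+=0.5930  v^+=1.6490  a^+=1.4950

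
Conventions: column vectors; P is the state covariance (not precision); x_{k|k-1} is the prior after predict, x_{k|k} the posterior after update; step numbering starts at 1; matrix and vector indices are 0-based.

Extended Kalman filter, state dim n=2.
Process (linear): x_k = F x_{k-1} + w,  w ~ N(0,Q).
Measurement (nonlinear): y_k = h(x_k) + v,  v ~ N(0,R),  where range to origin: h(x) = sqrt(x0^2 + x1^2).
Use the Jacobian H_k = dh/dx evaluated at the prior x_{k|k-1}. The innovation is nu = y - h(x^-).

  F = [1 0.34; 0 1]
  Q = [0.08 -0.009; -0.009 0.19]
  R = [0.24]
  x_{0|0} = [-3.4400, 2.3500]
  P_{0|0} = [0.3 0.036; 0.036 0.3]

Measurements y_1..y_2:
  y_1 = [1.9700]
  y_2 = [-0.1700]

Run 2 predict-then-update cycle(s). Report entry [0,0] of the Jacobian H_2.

step 1: x^-=[-2.6410, 2.3500]  P^-=[0.4392 0.1290; 0.1290 0.4900]  H_jac=[-0.7471 0.6648]  S=[0.5735]  K=[-0.4225; 0.3999]  nu=[-1.5652]  x^+=[-1.9797, 1.7241]  P^+=[0.3368 0.2259; 0.2259 0.3983]
step 2: x^-=[-1.3935, 1.7241]  P^-=[0.6164 0.3523; 0.3523 0.5883]  H_jac=[-0.6286 0.7777]  S=[0.4949]  K=[-0.2293; 0.4769]  nu=[-2.3868]  x^+=[-0.8462, 0.5857]  P^+=[0.5904 0.4064; 0.4064 0.4757]

H_jac[0,0] = -0.6286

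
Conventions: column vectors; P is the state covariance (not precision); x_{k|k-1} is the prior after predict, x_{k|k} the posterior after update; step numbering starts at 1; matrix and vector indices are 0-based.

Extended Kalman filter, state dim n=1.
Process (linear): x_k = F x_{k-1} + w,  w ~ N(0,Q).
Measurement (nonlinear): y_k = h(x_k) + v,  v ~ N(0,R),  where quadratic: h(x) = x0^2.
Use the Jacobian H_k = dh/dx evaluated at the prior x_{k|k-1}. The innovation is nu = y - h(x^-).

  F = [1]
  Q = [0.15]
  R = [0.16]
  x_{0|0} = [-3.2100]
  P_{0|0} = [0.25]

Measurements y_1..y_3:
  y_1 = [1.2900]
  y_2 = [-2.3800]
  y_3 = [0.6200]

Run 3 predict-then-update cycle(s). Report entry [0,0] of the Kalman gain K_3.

step 1: x^-=[-3.2100]  P^-=[0.4000]  H_jac=[-6.4200]  S=[16.6466]  K=[-0.1543]  nu=[-9.0141]  x^+=[-1.8194]  P^+=[0.0038]
step 2: x^-=[-1.8194]  P^-=[0.1538]  H_jac=[-3.6389]  S=[2.1971]  K=[-0.2548]  nu=[-5.6903]  x^+=[-0.3695]  P^+=[0.0112]
step 3: x^-=[-0.3695]  P^-=[0.1612]  H_jac=[-0.7391]  S=[0.2481]  K=[-0.4803]  nu=[0.4834]  x^+=[-0.6017]  P^+=[0.1040]

K[0,0] = -0.4803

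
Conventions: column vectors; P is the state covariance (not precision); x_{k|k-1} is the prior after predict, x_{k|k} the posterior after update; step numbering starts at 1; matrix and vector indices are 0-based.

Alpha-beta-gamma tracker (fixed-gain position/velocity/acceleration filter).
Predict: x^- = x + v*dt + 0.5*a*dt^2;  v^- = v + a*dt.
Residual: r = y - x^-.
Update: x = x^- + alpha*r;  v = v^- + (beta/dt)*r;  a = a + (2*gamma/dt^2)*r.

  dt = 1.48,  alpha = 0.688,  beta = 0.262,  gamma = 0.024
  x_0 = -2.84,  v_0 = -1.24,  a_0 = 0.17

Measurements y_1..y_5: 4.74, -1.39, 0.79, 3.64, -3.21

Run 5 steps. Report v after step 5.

step 1: x_pred=-4.4890  r=9.2290  x^+=1.8605  v^+=0.6454  a^+=0.3722
step 2: x_pred=3.2234  r=-4.6134  x^+=0.0494  v^+=0.3796  a^+=0.2711
step 3: x_pred=0.9082  r=-0.1182  x^+=0.8269  v^+=0.7600  a^+=0.2686
step 4: x_pred=2.2458  r=1.3942  x^+=3.2050  v^+=1.4043  a^+=0.2991
step 5: x_pred=5.6109  r=-8.8209  x^+=-0.4579  v^+=0.2854  a^+=0.1058

v_post = 0.2854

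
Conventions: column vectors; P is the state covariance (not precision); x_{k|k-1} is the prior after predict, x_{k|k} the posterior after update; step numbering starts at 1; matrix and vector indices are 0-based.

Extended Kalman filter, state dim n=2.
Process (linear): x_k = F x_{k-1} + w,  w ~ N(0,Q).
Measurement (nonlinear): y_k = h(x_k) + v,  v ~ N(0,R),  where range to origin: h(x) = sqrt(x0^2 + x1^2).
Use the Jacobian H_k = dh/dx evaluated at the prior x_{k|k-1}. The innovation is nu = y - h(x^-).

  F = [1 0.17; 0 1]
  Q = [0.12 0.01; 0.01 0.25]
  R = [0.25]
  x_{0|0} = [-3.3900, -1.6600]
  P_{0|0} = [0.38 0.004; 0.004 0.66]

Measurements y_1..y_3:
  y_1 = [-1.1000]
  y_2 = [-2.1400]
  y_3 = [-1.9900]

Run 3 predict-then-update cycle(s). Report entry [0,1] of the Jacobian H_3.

step 1: x^-=[-3.6722, -1.6600]  P^-=[0.5204 0.1262; 0.1262 0.9100]  H_jac=[-0.9112 -0.4119]  S=[0.9313]  K=[-0.5651; -0.5260]  nu=[-5.1300]  x^+=[-0.7735, 1.0383]  P^+=[0.2231 -0.1506; -0.1506 0.6524]
step 2: x^-=[-0.5970, 1.0383]  P^-=[0.3108 -0.0297; -0.0297 0.9024]  H_jac=[-0.4985 0.8669]  S=[1.0310]  K=[-0.1752; 0.7731]  nu=[-3.3377]  x^+=[-0.0123, -1.5420]  P^+=[0.2791 0.1100; 0.1100 0.2862]
step 3: x^-=[-0.2744, -1.5420]  P^-=[0.4448 0.1686; 0.1686 0.5362]  H_jac=[-0.1752 -0.9845]  S=[0.8415]  K=[-0.2899; -0.6624]  nu=[-3.5562]  x^+=[0.7564, 0.8136]  P^+=[0.3741 0.0070; 0.0070 0.1669]

H_jac[0,1] = -0.9845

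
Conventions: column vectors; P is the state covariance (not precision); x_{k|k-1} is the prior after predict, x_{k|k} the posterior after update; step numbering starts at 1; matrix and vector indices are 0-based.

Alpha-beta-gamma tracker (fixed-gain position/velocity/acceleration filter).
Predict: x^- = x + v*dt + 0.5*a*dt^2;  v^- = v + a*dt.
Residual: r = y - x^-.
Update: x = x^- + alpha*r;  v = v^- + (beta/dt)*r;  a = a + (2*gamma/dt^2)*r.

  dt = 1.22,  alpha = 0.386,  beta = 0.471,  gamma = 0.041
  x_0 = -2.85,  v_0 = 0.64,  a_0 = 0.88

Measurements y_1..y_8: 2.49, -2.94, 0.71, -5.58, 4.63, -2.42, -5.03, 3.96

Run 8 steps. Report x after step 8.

x_post = -1.6487

step 1: x_pred=-1.4143  r=3.9043  x^+=0.0928  v^+=3.2209  a^+=1.0951
step 2: x_pred=4.8372  r=-7.7772  x^+=1.8352  v^+=1.5544  a^+=0.6666
step 3: x_pred=4.2277  r=-3.5177  x^+=2.8699  v^+=1.0096  a^+=0.4728
step 4: x_pred=4.4535  r=-10.0335  x^+=0.5806  v^+=-2.2871  a^+=-0.0799
step 5: x_pred=-2.2692  r=6.8992  x^+=0.3939  v^+=0.2789  a^+=0.3002
step 6: x_pred=0.9575  r=-3.3775  x^+=-0.3462  v^+=-0.6589  a^+=0.1141
step 7: x_pred=-1.0651  r=-3.9649  x^+=-2.5956  v^+=-2.0504  a^+=-0.1044
step 8: x_pred=-5.1747  r=9.1347  x^+=-1.6487  v^+=1.3489  a^+=0.3989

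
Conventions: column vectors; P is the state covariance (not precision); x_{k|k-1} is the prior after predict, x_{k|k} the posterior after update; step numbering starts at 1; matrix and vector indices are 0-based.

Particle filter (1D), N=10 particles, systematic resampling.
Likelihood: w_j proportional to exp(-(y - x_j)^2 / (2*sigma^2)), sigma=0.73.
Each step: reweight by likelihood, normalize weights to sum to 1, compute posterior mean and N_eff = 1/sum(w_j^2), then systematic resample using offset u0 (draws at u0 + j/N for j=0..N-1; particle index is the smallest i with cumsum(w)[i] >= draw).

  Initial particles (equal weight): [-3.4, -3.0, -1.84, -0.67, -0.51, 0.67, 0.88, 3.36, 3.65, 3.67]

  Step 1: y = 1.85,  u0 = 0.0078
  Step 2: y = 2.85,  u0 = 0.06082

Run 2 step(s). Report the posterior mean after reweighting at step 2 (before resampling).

step 1: w=[0.0000, 0.0000, 0.0000, 0.0029, 0.0060, 0.3000, 0.4582, 0.1304, 0.0530, 0.0495]  mean=1.4127  Neff=3.1027  idx=[4, 5, 5, 5, 6, 6, 6, 6, 7, 8]
step 2: w=[0.0000, 0.0079, 0.0079, 0.0079, 0.0178, 0.0178, 0.0178, 0.0178, 0.5324, 0.3727]  mean=3.2278  Neff=2.3595  idx=[6, 8, 8, 8, 8, 8, 9, 9, 9, 9]

post_mean = 3.2278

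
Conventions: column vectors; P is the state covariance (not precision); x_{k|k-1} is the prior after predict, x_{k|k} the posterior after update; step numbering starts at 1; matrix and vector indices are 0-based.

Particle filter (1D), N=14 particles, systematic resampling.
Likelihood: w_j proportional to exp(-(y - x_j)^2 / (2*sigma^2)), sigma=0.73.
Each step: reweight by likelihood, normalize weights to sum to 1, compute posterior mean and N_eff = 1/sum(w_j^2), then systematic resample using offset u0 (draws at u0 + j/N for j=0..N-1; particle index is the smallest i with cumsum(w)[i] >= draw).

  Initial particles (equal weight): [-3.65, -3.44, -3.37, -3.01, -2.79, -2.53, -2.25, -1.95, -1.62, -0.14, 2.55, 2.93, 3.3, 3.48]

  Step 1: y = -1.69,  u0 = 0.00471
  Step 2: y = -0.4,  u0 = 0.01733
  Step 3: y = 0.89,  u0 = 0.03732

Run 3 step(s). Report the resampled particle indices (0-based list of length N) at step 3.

step 1: w=[0.0069, 0.0142, 0.0178, 0.0491, 0.0809, 0.1299, 0.1877, 0.2364, 0.2507, 0.0264, 0.0000, 0.0000, 0.0000, 0.0000]  mean=-2.1293  Neff=5.5238  idx=[0, 3, 4, 5, 5, 6, 6, 7, 7, 7, 7, 8, 8, 8]
step 2: w=[0.0000, 0.0013, 0.0037, 0.0111, 0.0111, 0.0315, 0.0315, 0.0822, 0.0822, 0.0822, 0.0822, 0.1937, 0.1937, 0.1937]  mean=-1.7946  Neff=7.0523  idx=[4, 6, 7, 8, 9, 10, 11, 11, 11, 12, 12, 12, 13, 13]
step 3: w=[0.0007, 0.0040, 0.0217, 0.0217, 0.0217, 0.0217, 0.1136, 0.1136, 0.1136, 0.1136, 0.1136, 0.1136, 0.1136, 0.1136]  mean=-1.6518  Neff=9.5162  idx=[3, 6, 6, 7, 8, 8, 9, 9, 10, 11, 11, 12, 13, 13]

resampled_idx = [3, 6, 6, 7, 8, 8, 9, 9, 10, 11, 11, 12, 13, 13]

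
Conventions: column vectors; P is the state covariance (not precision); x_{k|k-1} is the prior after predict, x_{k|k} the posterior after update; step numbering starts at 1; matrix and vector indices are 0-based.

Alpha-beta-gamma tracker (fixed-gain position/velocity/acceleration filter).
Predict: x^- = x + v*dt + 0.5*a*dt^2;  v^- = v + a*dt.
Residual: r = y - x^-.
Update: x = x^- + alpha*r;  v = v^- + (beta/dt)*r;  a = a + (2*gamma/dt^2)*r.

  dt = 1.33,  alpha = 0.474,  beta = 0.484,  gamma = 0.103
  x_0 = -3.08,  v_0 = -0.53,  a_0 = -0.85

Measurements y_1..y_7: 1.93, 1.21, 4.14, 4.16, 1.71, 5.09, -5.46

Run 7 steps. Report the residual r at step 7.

resid = -8.8010

step 1: x_pred=-4.5367  r=6.4667  x^+=-1.4715  v^+=0.6928  a^+=-0.0969
step 2: x_pred=-0.6358  r=1.8458  x^+=0.2391  v^+=1.2356  a^+=0.1180
step 3: x_pred=1.9869  r=2.1531  x^+=3.0074  v^+=2.1761  a^+=0.3688
step 4: x_pred=6.2279  r=-2.0679  x^+=5.2477  v^+=1.9141  a^+=0.1280
step 5: x_pred=7.9066  r=-6.1966  x^+=4.9694  v^+=-0.1707  a^+=-0.5937
step 6: x_pred=4.2173  r=0.8727  x^+=4.6310  v^+=-0.6427  a^+=-0.4920
step 7: x_pred=3.3410  r=-8.8010  x^+=-0.8307  v^+=-4.4999  a^+=-1.5170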